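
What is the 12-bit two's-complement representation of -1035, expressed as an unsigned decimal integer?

3061

1035 in 12 bits: 010000001011
Invert: 101111110100
Add 1:  101111110101 = 3061
(Check: 2^12 - 1035 = 4096 - 1035 = 3061.)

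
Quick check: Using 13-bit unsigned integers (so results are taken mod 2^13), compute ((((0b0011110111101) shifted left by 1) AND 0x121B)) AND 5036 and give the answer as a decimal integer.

520

0b0011110111101 = 0011110111101
→ shifted left by 1 (mod 2^13) → 0111101111010 = 3962
0x121B = 1001000011011
→ AND → 0001000011010 = 538
5036 = 1001110101100
→ AND → 0001000001000 = 520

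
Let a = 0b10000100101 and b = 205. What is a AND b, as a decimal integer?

5

a = 10000100101
205 = 00011001101
AND → 00000000101 = 5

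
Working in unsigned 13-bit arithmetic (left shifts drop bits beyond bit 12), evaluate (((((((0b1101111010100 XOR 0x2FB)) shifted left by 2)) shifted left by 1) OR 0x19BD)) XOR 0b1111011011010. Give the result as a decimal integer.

0b1101111010100 = 1101111010100
0x2FB = 0001011111011
→ XOR → 1100100101111 = 6447
→ shifted left by 2 (mod 2^13) → 0010010111100 = 1212
→ shifted left by 1 (mod 2^13) → 0100101111000 = 2424
0x19BD = 1100110111101
→ OR → 1100111111101 = 6653
0b1111011011010 = 1111011011010
→ XOR → 0011100100111 = 1831

1831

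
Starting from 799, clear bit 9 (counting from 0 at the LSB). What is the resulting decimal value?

x = 01100011111
bit 9 is currently 1; clear it via x & ~(1 << 9) = x & ~512
→ 00100011111 = 287

287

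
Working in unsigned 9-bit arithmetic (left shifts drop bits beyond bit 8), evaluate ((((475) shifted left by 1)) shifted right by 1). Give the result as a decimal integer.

475 = 111011011
→ shifted left by 1 (mod 2^9) → 110110110 = 438
→ shifted right by 1 → 011011011 = 219

219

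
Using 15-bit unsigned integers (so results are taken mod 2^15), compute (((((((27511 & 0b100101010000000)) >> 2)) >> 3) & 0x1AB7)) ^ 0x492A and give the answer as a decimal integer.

27511 = 110101101110111
0b100101010000000 = 100101010000000
→ & → 100101000000000 = 18944
→ >> 2 → 001001010000000 = 4736
→ >> 3 → 000001001010000 = 592
0x1AB7 = 001101010110111
→ & → 000001000010000 = 528
0x492A = 100100100101010
→ ^ → 100101100111010 = 19258

19258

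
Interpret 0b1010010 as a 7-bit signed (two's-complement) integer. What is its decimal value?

pattern = 1010010 (MSB is 1 ⇒ negative)
Invert: 0101101, add 1 → 0101110 = 46, so the value is -46.
(Equivalently: 82 - 2^7 = 82 - 128 = -46.)

-46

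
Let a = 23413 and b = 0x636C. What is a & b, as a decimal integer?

23413 = 101101101110101
0x636C = 110001101101100
AND → 100001101100100 = 17252

17252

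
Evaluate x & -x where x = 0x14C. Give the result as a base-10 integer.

x = 101001100 = 332
-x (two's complement) = …010110100
AND   = 000000100 = 4
(x & -x isolates the lowest set bit of x.)

4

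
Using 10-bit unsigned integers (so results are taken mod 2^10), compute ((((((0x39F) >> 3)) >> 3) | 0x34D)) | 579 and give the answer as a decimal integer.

0x39F = 1110011111
→ >> 3 → 0001110011 = 115
→ >> 3 → 0000001110 = 14
0x34D = 1101001101
→ | → 1101001111 = 847
579 = 1001000011
→ | → 1101001111 = 847

847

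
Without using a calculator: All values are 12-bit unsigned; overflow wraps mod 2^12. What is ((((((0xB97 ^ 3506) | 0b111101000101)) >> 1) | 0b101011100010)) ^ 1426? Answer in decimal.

2656

0xB97 = 101110010111
3506 = 110110110010
→ ^ → 011000100101 = 1573
0b111101000101 = 111101000101
→ | → 111101100101 = 3941
→ >> 1 → 011110110010 = 1970
0b101011100010 = 101011100010
→ | → 111111110010 = 4082
1426 = 010110010010
→ ^ → 101001100000 = 2656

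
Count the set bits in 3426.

6

3426 = 110101100010
Count the 1s: 1 + 1 + 1 + 1 + 1 + 1 = 6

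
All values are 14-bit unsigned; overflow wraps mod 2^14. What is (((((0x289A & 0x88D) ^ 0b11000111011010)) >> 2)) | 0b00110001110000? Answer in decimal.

3700

0x289A = 10100010011010
0x88D = 00100010001101
→ & → 00100010001000 = 2184
0b11000111011010 = 11000111011010
→ ^ → 11100101010010 = 14674
→ >> 2 → 00111001010100 = 3668
0b00110001110000 = 00110001110000
→ | → 00111001110100 = 3700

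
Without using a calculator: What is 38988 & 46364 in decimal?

36876

38988 = 1001100001001100
46364 = 1011010100011100
AND → 1001000000001100 = 36876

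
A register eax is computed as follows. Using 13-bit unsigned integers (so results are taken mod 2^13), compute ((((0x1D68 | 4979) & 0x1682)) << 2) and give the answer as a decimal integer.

6152

0x1D68 = 1110101101000
4979 = 1001101110011
→ | → 1111101111011 = 8059
0x1682 = 1011010000010
→ & → 1011000000010 = 5634
→ << 2 (mod 2^13) → 1100000001000 = 6152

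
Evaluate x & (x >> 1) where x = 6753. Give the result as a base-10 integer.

2080

x = 1101001100001 = 6753
x>>1 = 0110100110000
AND  = 0100000100000 = 2080
(x & (x >> 1) has a 1 wherever x has two consecutive 1 bits.)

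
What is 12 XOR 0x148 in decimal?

12 = 000001100
0x148 = 101001000
XOR → 101000100 = 324

324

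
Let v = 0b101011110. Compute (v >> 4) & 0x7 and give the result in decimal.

v = 101011110
Shift right by 4: 10101
Mask low 3 bits: 101 = 5

5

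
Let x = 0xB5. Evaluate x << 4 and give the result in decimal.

0xB5 = 000010110101
shift left by 4 → 101101010000 = 2896
(equivalently, 181 × 2^4 = 181 × 16)

2896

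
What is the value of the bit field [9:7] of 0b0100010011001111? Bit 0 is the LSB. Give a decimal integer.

1

v = 0100010011001111
Shift right by 7: 010001001
Mask low 3 bits: 001 = 1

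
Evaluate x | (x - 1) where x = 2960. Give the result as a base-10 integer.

2975

x = 101110010000 = 2960
x - 1 = 101110001111
OR    = 101110011111 = 2975
(x | (x - 1) sets all bits below the lowest set bit.)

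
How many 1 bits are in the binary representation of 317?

6

317 = 100111101
Count the 1s: 1 + 1 + 1 + 1 + 1 + 1 = 6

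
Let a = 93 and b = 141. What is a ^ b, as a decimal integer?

93 = 01011101
141 = 10001101
XOR → 11010000 = 208

208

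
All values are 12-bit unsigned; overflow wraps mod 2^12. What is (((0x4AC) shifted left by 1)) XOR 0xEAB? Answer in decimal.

0x4AC = 010010101100
→ shifted left by 1 (mod 2^12) → 100101011000 = 2392
0xEAB = 111010101011
→ XOR → 011111110011 = 2035

2035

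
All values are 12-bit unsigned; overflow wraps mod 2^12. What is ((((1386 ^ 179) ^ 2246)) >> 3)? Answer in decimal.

419

1386 = 010101101010
179 = 000010110011
→ ^ → 010111011001 = 1497
2246 = 100011000110
→ ^ → 110100011111 = 3359
→ >> 3 → 000110100011 = 419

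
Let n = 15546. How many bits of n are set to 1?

15546 = 11110010111010
Count the 1s: 1 + 1 + 1 + 1 + 1 + 1 + 1 + 1 + 1 = 9

9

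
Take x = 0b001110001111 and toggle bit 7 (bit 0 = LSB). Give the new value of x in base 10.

783

x = 001110001111
bit 7 is currently 1; toggle it via x ^ (1 << 7) = x ^ 128
→ 001100001111 = 783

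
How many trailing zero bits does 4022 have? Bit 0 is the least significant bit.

1

4022 = 111110110110
Trailing zeros: 1, so the lowest set bit is bit 1 (value 2).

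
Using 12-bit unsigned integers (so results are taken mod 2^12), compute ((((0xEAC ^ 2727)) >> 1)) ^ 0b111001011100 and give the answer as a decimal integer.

0xEAC = 111010101100
2727 = 101010100111
→ ^ → 010000001011 = 1035
→ >> 1 → 001000000101 = 517
0b111001011100 = 111001011100
→ ^ → 110001011001 = 3161

3161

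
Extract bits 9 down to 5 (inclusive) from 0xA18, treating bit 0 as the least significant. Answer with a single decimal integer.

v = 101000011000
Shift right by 5: 1010000
Mask low 5 bits: 10000 = 16

16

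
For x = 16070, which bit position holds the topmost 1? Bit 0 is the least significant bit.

13

16070 = 11111011000110
The topmost 1 is at position 13 (since 2^13 = 8192 ≤ 16070 < 16384).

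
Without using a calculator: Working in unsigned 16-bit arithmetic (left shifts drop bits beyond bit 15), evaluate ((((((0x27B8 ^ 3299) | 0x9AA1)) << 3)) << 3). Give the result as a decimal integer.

0x27B8 = 0010011110111000
3299 = 0000110011100011
→ ^ → 0010101101011011 = 11099
0x9AA1 = 1001101010100001
→ | → 1011101111111011 = 48123
→ << 3 (mod 2^16) → 1101111111011000 = 57304
→ << 3 (mod 2^16) → 1111111011000000 = 65216

65216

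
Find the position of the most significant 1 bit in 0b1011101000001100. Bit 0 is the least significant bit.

0b1011101000001100 = 1011101000001100
The topmost 1 is at position 15 (since 2^15 = 32768 ≤ 47628 < 65536).

15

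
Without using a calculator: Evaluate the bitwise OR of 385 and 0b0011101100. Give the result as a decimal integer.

385 = 110000001
b = 011101100
 OR → 111101101 = 493

493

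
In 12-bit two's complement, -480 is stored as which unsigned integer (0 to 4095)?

480 in 12 bits: 000111100000
Invert: 111000011111
Add 1:  111000100000 = 3616
(Check: 2^12 - 480 = 4096 - 480 = 3616.)

3616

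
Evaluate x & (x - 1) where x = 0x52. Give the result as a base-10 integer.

x = 1010010 = 82
x - 1 = 1010001
AND   = 1010000 = 80
(x & (x - 1) clears the lowest set bit of x.)

80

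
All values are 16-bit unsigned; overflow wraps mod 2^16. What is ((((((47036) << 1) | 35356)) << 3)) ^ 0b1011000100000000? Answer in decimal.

51936

47036 = 1011011110111100
→ << 1 (mod 2^16) → 0110111101111000 = 28536
35356 = 1000101000011100
→ | → 1110111101111100 = 61308
→ << 3 (mod 2^16) → 0111101111100000 = 31712
0b1011000100000000 = 1011000100000000
→ ^ → 1100101011100000 = 51936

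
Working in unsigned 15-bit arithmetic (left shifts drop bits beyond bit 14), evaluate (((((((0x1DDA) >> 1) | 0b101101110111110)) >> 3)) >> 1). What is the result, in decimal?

1535

0x1DDA = 001110111011010
→ >> 1 → 000111011101101 = 3821
0b101101110111110 = 101101110111110
→ | → 101111111111111 = 24575
→ >> 3 → 000101111111111 = 3071
→ >> 1 → 000010111111111 = 1535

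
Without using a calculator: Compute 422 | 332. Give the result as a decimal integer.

494

422 = 110100110
332 = 101001100
 OR → 111101110 = 494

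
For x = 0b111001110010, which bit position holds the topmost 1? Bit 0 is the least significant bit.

11

0b111001110010 = 111001110010
The topmost 1 is at position 11 (since 2^11 = 2048 ≤ 3698 < 4096).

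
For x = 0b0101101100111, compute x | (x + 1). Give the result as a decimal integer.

2927

x = 101101100111 = 2919
x + 1 = 101101101000
OR    = 101101101111 = 2927
(x | (x + 1) sets the lowest cleared bit.)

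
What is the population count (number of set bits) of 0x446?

4

0x446 = 10001000110
Count the 1s: 1 + 1 + 1 + 1 = 4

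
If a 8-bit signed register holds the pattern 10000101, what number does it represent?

-123

pattern = 10000101 (MSB is 1 ⇒ negative)
Invert: 01111010, add 1 → 01111011 = 123, so the value is -123.
(Equivalently: 133 - 2^8 = 133 - 256 = -123.)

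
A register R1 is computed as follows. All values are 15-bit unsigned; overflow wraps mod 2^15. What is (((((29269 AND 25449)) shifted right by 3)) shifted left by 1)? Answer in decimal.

29269 = 111001001010101
25449 = 110001101101001
→ AND → 110001001000001 = 25153
→ shifted right by 3 → 000110001001000 = 3144
→ shifted left by 1 (mod 2^15) → 001100010010000 = 6288

6288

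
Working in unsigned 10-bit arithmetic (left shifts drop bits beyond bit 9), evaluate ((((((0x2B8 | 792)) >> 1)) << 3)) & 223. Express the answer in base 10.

0x2B8 = 1010111000
792 = 1100011000
→ | → 1110111000 = 952
→ >> 1 → 0111011100 = 476
→ << 3 (mod 2^10) → 1011100000 = 736
223 = 0011011111
→ & → 0011000000 = 192

192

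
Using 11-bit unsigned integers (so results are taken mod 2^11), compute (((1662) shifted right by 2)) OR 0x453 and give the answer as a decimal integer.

1662 = 11001111110
→ shifted right by 2 → 00110011111 = 415
0x453 = 10001010011
→ OR → 10111011111 = 1503

1503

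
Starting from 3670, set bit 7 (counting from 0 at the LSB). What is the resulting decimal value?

x = 111001010110
bit 7 is currently 0; set it via x | (1 << 7) = x | 128
→ 111011010110 = 3798

3798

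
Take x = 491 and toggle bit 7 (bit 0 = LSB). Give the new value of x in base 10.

363

x = 0111101011
bit 7 is currently 1; toggle it via x ^ (1 << 7) = x ^ 128
→ 0101101011 = 363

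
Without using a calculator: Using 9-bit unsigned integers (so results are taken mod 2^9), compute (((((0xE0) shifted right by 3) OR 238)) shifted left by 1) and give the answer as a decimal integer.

508

0xE0 = 011100000
→ shifted right by 3 → 000011100 = 28
238 = 011101110
→ OR → 011111110 = 254
→ shifted left by 1 (mod 2^9) → 111111100 = 508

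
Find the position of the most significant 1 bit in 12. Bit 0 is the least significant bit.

12 = 1100
The topmost 1 is at position 3 (since 2^3 = 8 ≤ 12 < 16).

3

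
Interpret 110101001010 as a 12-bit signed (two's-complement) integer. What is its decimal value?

pattern = 110101001010 (MSB is 1 ⇒ negative)
Invert: 001010110101, add 1 → 001010110110 = 694, so the value is -694.
(Equivalently: 3402 - 2^12 = 3402 - 4096 = -694.)

-694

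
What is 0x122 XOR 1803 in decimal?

0x122 = 00100100010
1803 = 11100001011
XOR → 11000101001 = 1577

1577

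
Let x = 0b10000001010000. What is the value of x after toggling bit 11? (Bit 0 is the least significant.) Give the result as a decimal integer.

10320

x = 10000001010000
bit 11 is currently 0; toggle it via x ^ (1 << 11) = x ^ 2048
→ 10100001010000 = 10320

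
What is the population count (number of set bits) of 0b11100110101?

n = 11100110101
Count the 1s: 1 + 1 + 1 + 1 + 1 + 1 + 1 = 7

7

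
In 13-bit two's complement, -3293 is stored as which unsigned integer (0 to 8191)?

4899

3293 in 13 bits: 0110011011101
Invert: 1001100100010
Add 1:  1001100100011 = 4899
(Check: 2^13 - 3293 = 8192 - 3293 = 4899.)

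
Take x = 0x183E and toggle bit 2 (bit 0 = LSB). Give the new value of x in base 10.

x = 001100000111110
bit 2 is currently 1; toggle it via x ^ (1 << 2) = x ^ 4
→ 001100000111010 = 6202

6202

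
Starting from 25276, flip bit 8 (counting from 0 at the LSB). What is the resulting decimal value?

25532

x = 110001010111100
bit 8 is currently 0; toggle it via x ^ (1 << 8) = x ^ 256
→ 110001110111100 = 25532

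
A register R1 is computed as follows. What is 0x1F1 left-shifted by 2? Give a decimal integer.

0x1F1 = 00111110001
shift left by 2 → 11111000100 = 1988
(equivalently, 497 × 2^2 = 497 × 4)

1988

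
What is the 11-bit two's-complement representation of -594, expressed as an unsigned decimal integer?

594 in 11 bits: 01001010010
Invert: 10110101101
Add 1:  10110101110 = 1454
(Check: 2^11 - 594 = 2048 - 594 = 1454.)

1454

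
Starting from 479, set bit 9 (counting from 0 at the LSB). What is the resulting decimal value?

991

x = 00111011111
bit 9 is currently 0; set it via x | (1 << 9) = x | 512
→ 01111011111 = 991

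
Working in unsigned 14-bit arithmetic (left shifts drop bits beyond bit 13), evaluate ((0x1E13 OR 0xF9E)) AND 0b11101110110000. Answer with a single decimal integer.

7056

0x1E13 = 01111000010011
0xF9E = 00111110011110
→ OR → 01111110011111 = 8095
0b11101110110000 = 11101110110000
→ AND → 01101110010000 = 7056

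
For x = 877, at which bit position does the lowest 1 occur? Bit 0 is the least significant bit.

877 = 1101101101
Trailing zeros: 0, so the lowest set bit is bit 0 (value 1).

0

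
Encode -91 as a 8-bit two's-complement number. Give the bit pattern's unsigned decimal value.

165

91 in 8 bits: 01011011
Invert: 10100100
Add 1:  10100101 = 165
(Check: 2^8 - 91 = 256 - 91 = 165.)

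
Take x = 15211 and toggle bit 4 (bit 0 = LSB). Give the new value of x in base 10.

15227

x = 11101101101011
bit 4 is currently 0; toggle it via x ^ (1 << 4) = x ^ 16
→ 11101101111011 = 15227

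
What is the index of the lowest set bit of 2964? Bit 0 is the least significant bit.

2964 = 101110010100
Trailing zeros: 2, so the lowest set bit is bit 2 (value 4).

2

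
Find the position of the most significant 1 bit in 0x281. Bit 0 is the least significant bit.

9

0x281 = 1010000001
The topmost 1 is at position 9 (since 2^9 = 512 ≤ 641 < 1024).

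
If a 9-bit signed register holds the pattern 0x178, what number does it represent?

pattern = 101111000 (MSB is 1 ⇒ negative)
Invert: 010000111, add 1 → 010001000 = 136, so the value is -136.
(Equivalently: 376 - 2^9 = 376 - 512 = -136.)

-136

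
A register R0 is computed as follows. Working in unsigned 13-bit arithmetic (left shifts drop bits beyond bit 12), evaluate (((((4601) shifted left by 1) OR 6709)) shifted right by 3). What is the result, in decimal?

894

4601 = 1000111111001
→ shifted left by 1 (mod 2^13) → 0001111110010 = 1010
6709 = 1101000110101
→ OR → 1101111110111 = 7159
→ shifted right by 3 → 0001101111110 = 894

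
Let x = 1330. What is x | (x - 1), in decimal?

x = 10100110010 = 1330
x - 1 = 10100110001
OR    = 10100110011 = 1331
(x | (x - 1) sets all bits below the lowest set bit.)

1331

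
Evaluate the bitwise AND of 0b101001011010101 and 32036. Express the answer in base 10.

20484

a = 101001011010101
32036 = 111110100100100
AND → 101000000000100 = 20484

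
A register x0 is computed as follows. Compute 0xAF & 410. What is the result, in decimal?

0xAF = 010101111
410 = 110011010
AND → 010001010 = 138

138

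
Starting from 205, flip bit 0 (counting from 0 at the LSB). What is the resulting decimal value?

x = 011001101
bit 0 is currently 1; toggle it via x ^ (1 << 0) = x ^ 1
→ 011001100 = 204

204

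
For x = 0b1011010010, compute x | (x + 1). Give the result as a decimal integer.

723

x = 1011010010 = 722
x + 1 = 1011010011
OR    = 1011010011 = 723
(x | (x + 1) sets the lowest cleared bit.)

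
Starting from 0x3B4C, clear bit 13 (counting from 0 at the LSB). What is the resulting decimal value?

x = 011101101001100
bit 13 is currently 1; clear it via x & ~(1 << 13) = x & ~8192
→ 001101101001100 = 6988

6988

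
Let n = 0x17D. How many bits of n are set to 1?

0x17D = 101111101
Count the 1s: 1 + 1 + 1 + 1 + 1 + 1 + 1 = 7

7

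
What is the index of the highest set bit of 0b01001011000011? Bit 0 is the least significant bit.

12

0b01001011000011 = 1001011000011
The topmost 1 is at position 12 (since 2^12 = 4096 ≤ 4803 < 8192).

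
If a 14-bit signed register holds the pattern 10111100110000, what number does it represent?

pattern = 10111100110000 (MSB is 1 ⇒ negative)
Invert: 01000011001111, add 1 → 01000011010000 = 4304, so the value is -4304.
(Equivalently: 12080 - 2^14 = 12080 - 16384 = -4304.)

-4304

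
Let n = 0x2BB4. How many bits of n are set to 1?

8

0x2BB4 = 10101110110100
Count the 1s: 1 + 1 + 1 + 1 + 1 + 1 + 1 + 1 = 8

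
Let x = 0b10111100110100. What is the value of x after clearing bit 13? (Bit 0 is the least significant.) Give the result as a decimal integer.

x = 10111100110100
bit 13 is currently 1; clear it via x & ~(1 << 13) = x & ~8192
→ 00111100110100 = 3892

3892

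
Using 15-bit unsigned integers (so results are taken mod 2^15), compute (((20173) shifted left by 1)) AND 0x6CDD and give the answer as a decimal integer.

3224

20173 = 100111011001101
→ shifted left by 1 (mod 2^15) → 001110110011010 = 7578
0x6CDD = 110110011011101
→ AND → 000110010011000 = 3224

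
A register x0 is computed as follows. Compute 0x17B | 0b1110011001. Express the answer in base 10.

1019

0x17B = 0101111011
b = 1110011001
 OR → 1111111011 = 1019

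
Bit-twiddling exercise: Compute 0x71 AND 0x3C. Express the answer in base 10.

48

0x71 = 1110001
0x3C = 0111100
AND → 0110000 = 48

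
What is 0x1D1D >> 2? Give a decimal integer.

1863

0x1D1D = 1110100011101
shift right by 2 → 0011101000111 = 1863
(equivalently, floor(7453 / 4))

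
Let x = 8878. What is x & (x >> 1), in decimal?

6

x = 10001010101110 = 8878
x>>1 = 01000101010111
AND  = 00000000000110 = 6
(x & (x >> 1) has a 1 wherever x has two consecutive 1 bits.)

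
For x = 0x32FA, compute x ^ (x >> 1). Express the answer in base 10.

x = 11001011111010 = 13050
x>>1 = 01100101111101
XOR  = 10101110000111 = 11143
(x ^ (x >> 1) gives the standard binary-reflected Gray code of x.)

11143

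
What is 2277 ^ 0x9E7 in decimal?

258

2277 = 100011100101
0x9E7 = 100111100111
XOR → 000100000010 = 258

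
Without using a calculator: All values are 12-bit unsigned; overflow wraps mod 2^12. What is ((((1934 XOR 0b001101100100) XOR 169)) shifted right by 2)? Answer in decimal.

272

1934 = 011110001110
0b001101100100 = 001101100100
→ XOR → 010011101010 = 1258
169 = 000010101001
→ XOR → 010001000011 = 1091
→ shifted right by 2 → 000100010000 = 272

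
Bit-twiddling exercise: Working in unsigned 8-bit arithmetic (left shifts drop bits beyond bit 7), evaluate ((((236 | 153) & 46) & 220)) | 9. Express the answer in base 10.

13

236 = 11101100
153 = 10011001
→ | → 11111101 = 253
46 = 00101110
→ & → 00101100 = 44
220 = 11011100
→ & → 00001100 = 12
9 = 00001001
→ | → 00001101 = 13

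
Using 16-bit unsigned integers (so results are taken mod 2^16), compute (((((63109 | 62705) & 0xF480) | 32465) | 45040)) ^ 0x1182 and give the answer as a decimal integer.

63109 = 1111011010000101
62705 = 1111010011110001
→ | → 1111011011110101 = 63221
0xF480 = 1111010010000000
→ & → 1111010010000000 = 62592
32465 = 0111111011010001
→ | → 1111111011010001 = 65233
45040 = 1010111111110000
→ | → 1111111111110001 = 65521
0x1182 = 0001000110000010
→ ^ → 1110111001110011 = 61043

61043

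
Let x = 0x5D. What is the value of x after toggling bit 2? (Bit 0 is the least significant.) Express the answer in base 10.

x = 01011101
bit 2 is currently 1; toggle it via x ^ (1 << 2) = x ^ 4
→ 01011001 = 89

89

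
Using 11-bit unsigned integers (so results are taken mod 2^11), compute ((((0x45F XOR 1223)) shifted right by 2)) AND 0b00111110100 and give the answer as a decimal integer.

0x45F = 10001011111
1223 = 10011000111
→ XOR → 00010011000 = 152
→ shifted right by 2 → 00000100110 = 38
0b00111110100 = 00111110100
→ AND → 00000100100 = 36

36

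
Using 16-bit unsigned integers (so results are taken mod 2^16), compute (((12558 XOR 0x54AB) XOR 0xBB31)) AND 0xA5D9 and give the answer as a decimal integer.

33936

12558 = 0011000100001110
0x54AB = 0101010010101011
→ XOR → 0110010110100101 = 26021
0xBB31 = 1011101100110001
→ XOR → 1101111010010100 = 56980
0xA5D9 = 1010010111011001
→ AND → 1000010010010000 = 33936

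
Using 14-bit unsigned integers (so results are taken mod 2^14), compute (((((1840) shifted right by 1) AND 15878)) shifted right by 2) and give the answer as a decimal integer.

1840 = 00011100110000
→ shifted right by 1 → 00001110011000 = 920
15878 = 11111000000110
→ AND → 00001000000000 = 512
→ shifted right by 2 → 00000010000000 = 128

128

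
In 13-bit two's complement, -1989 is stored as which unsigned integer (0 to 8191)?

6203

1989 in 13 bits: 0011111000101
Invert: 1100000111010
Add 1:  1100000111011 = 6203
(Check: 2^13 - 1989 = 8192 - 1989 = 6203.)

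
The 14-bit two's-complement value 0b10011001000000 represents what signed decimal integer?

pattern = 10011001000000 (MSB is 1 ⇒ negative)
Invert: 01100110111111, add 1 → 01100111000000 = 6592, so the value is -6592.
(Equivalently: 9792 - 2^14 = 9792 - 16384 = -6592.)

-6592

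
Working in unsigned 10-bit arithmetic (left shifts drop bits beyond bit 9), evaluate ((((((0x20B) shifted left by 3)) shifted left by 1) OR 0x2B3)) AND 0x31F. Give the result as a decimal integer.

531

0x20B = 1000001011
→ shifted left by 3 (mod 2^10) → 0001011000 = 88
→ shifted left by 1 (mod 2^10) → 0010110000 = 176
0x2B3 = 1010110011
→ OR → 1010110011 = 691
0x31F = 1100011111
→ AND → 1000010011 = 531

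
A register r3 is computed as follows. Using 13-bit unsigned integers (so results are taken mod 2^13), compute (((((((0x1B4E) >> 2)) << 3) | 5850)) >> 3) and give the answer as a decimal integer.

0x1B4E = 1101101001110
→ >> 2 → 0011011010011 = 1747
→ << 3 (mod 2^13) → 1011010011000 = 5784
5850 = 1011011011010
→ | → 1011011011010 = 5850
→ >> 3 → 0001011011011 = 731

731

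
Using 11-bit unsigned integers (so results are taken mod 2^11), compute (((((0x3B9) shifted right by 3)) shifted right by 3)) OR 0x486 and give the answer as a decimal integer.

0x3B9 = 01110111001
→ shifted right by 3 → 00001110111 = 119
→ shifted right by 3 → 00000001110 = 14
0x486 = 10010000110
→ OR → 10010001110 = 1166

1166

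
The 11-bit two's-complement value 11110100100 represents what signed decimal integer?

pattern = 11110100100 (MSB is 1 ⇒ negative)
Invert: 00001011011, add 1 → 00001011100 = 92, so the value is -92.
(Equivalently: 1956 - 2^11 = 1956 - 2048 = -92.)

-92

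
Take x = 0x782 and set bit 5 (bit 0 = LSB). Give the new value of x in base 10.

1954

x = 11110000010
bit 5 is currently 0; set it via x | (1 << 5) = x | 32
→ 11110100010 = 1954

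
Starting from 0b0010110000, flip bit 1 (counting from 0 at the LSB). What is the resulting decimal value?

x = 0010110000
bit 1 is currently 0; toggle it via x ^ (1 << 1) = x ^ 2
→ 0010110010 = 178

178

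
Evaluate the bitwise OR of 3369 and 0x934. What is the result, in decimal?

3389

3369 = 110100101001
0x934 = 100100110100
 OR → 110100111101 = 3389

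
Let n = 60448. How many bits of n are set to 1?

60448 = 1110110000100000
Count the 1s: 1 + 1 + 1 + 1 + 1 + 1 = 6

6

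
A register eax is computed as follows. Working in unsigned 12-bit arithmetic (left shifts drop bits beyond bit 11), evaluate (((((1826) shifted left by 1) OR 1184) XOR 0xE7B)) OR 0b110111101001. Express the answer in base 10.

3583

1826 = 011100100010
→ shifted left by 1 (mod 2^12) → 111001000100 = 3652
1184 = 010010100000
→ OR → 111011100100 = 3812
0xE7B = 111001111011
→ XOR → 000010011111 = 159
0b110111101001 = 110111101001
→ OR → 110111111111 = 3583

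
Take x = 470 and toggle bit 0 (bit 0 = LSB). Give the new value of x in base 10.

x = 000111010110
bit 0 is currently 0; toggle it via x ^ (1 << 0) = x ^ 1
→ 000111010111 = 471

471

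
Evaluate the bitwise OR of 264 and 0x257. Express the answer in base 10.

264 = 0100001000
0x257 = 1001010111
 OR → 1101011111 = 863

863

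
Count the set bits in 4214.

4214 = 1000001110110
Count the 1s: 1 + 1 + 1 + 1 + 1 + 1 = 6

6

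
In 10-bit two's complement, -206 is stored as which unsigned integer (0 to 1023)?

818

206 in 10 bits: 0011001110
Invert: 1100110001
Add 1:  1100110010 = 818
(Check: 2^10 - 206 = 1024 - 206 = 818.)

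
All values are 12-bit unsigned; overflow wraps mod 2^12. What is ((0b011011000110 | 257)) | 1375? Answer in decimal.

2015

0b011011000110 = 011011000110
257 = 000100000001
→ | → 011111000111 = 1991
1375 = 010101011111
→ | → 011111011111 = 2015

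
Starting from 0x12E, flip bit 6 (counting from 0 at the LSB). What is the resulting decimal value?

366

x = 0100101110
bit 6 is currently 0; toggle it via x ^ (1 << 6) = x ^ 64
→ 0101101110 = 366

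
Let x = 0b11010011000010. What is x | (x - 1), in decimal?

x = 11010011000010 = 13506
x - 1 = 11010011000001
OR    = 11010011000011 = 13507
(x | (x - 1) sets all bits below the lowest set bit.)

13507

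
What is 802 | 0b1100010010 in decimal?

818

802 = 1100100010
b = 1100010010
 OR → 1100110010 = 818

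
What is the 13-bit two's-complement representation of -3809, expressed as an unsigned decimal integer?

3809 in 13 bits: 0111011100001
Invert: 1000100011110
Add 1:  1000100011111 = 4383
(Check: 2^13 - 3809 = 8192 - 3809 = 4383.)

4383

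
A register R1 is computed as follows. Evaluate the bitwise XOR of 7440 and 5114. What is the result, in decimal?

3818

7440 = 1110100010000
5114 = 1001111111010
XOR → 0111011101010 = 3818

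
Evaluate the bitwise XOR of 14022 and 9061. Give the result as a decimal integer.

14022 = 11011011000110
9061 = 10001101100101
XOR → 01010110100011 = 5539

5539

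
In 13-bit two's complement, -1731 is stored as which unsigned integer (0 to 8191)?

1731 in 13 bits: 0011011000011
Invert: 1100100111100
Add 1:  1100100111101 = 6461
(Check: 2^13 - 1731 = 8192 - 1731 = 6461.)

6461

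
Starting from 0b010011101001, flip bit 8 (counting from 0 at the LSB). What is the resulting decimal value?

x = 010011101001
bit 8 is currently 0; toggle it via x ^ (1 << 8) = x ^ 256
→ 010111101001 = 1513

1513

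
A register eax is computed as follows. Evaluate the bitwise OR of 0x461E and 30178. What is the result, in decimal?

30718

0x461E = 100011000011110
30178 = 111010111100010
 OR → 111011111111110 = 30718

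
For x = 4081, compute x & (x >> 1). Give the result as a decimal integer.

x = 111111110001 = 4081
x>>1 = 011111111000
AND  = 011111110000 = 2032
(x & (x >> 1) has a 1 wherever x has two consecutive 1 bits.)

2032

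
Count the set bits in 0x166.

5

0x166 = 101100110
Count the 1s: 1 + 1 + 1 + 1 + 1 = 5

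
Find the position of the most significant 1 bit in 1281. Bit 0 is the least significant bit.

1281 = 10100000001
The topmost 1 is at position 10 (since 2^10 = 1024 ≤ 1281 < 2048).

10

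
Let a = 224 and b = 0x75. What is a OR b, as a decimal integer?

224 = 11100000
0x75 = 01110101
 OR → 11110101 = 245

245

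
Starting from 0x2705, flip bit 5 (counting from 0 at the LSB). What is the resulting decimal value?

x = 10011100000101
bit 5 is currently 0; toggle it via x ^ (1 << 5) = x ^ 32
→ 10011100100101 = 10021

10021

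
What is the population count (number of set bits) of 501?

7

501 = 111110101
Count the 1s: 1 + 1 + 1 + 1 + 1 + 1 + 1 = 7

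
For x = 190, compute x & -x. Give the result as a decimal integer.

x = 10111110 = 190
-x (two's complement) = …01000010
AND   = 00000010 = 2
(x & -x isolates the lowest set bit of x.)

2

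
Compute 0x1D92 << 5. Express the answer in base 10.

0x1D92 = 000001110110010010
shift left by 5 → 111011001001000000 = 242240
(equivalently, 7570 × 2^5 = 7570 × 32)

242240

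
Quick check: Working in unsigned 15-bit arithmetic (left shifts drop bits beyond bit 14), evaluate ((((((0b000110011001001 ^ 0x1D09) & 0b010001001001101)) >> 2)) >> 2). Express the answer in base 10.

4

0b000110011001001 = 000110011001001
0x1D09 = 001110100001001
→ ^ → 001000111000000 = 4544
0b010001001001101 = 010001001001101
→ & → 000000001000000 = 64
→ >> 2 → 000000000010000 = 16
→ >> 2 → 000000000000100 = 4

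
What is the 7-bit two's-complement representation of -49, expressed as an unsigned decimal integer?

79

49 in 7 bits: 0110001
Invert: 1001110
Add 1:  1001111 = 79
(Check: 2^7 - 49 = 128 - 49 = 79.)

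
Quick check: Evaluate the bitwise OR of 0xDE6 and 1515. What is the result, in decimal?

0xDE6 = 110111100110
1515 = 010111101011
 OR → 110111101111 = 3567

3567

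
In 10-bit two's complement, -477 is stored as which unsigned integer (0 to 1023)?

547

477 in 10 bits: 0111011101
Invert: 1000100010
Add 1:  1000100011 = 547
(Check: 2^10 - 477 = 1024 - 477 = 547.)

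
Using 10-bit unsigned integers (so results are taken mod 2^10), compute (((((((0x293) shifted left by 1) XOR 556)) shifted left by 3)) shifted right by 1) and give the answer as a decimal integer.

0x293 = 1010010011
→ shifted left by 1 (mod 2^10) → 0100100110 = 294
556 = 1000101100
→ XOR → 1100001010 = 778
→ shifted left by 3 (mod 2^10) → 0001010000 = 80
→ shifted right by 1 → 0000101000 = 40

40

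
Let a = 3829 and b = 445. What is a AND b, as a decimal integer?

3829 = 111011110101
445 = 000110111101
AND → 000010110101 = 181

181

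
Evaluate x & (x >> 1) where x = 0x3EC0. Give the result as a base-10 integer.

7744

x = 11111011000000 = 16064
x>>1 = 01111101100000
AND  = 01111001000000 = 7744
(x & (x >> 1) has a 1 wherever x has two consecutive 1 bits.)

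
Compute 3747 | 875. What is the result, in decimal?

4075

3747 = 111010100011
875 = 001101101011
 OR → 111111101011 = 4075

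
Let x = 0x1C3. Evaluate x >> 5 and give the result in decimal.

14

0x1C3 = 111000011
shift right by 5 → 000001110 = 14
(equivalently, floor(451 / 32))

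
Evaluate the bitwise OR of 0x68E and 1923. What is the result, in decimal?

1935

0x68E = 11010001110
1923 = 11110000011
 OR → 11110001111 = 1935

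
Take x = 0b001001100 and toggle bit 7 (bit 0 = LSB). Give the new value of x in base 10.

x = 001001100
bit 7 is currently 0; toggle it via x ^ (1 << 7) = x ^ 128
→ 011001100 = 204

204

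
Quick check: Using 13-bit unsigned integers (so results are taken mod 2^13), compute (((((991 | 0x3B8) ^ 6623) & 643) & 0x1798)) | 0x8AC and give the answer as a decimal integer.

2732

991 = 0001111011111
0x3B8 = 0001110111000
→ | → 0001111111111 = 1023
6623 = 1100111011111
→ ^ → 1101000100000 = 6688
643 = 0001010000011
→ & → 0001000000000 = 512
0x1798 = 1011110011000
→ & → 0001000000000 = 512
0x8AC = 0100010101100
→ | → 0101010101100 = 2732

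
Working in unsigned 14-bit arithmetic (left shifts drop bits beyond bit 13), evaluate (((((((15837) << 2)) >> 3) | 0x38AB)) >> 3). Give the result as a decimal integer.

15837 = 11110111011101
→ << 2 (mod 2^14) → 11011101110100 = 14196
→ >> 3 → 00011011101110 = 1774
0x38AB = 11100010101011
→ | → 11111011101111 = 16111
→ >> 3 → 00011111011101 = 2013

2013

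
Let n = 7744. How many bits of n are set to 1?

5

7744 = 1111001000000
Count the 1s: 1 + 1 + 1 + 1 + 1 = 5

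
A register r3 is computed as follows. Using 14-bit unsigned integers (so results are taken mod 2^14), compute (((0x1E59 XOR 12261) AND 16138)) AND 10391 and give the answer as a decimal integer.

0x1E59 = 01111001011001
12261 = 10111111100101
→ XOR → 11000110111100 = 12732
16138 = 11111100001010
→ AND → 11000100001000 = 12552
10391 = 10100010010111
→ AND → 10000000000000 = 8192

8192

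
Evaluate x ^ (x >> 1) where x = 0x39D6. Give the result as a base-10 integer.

9533

x = 11100111010110 = 14806
x>>1 = 01110011101011
XOR  = 10010100111101 = 9533
(x ^ (x >> 1) gives the standard binary-reflected Gray code of x.)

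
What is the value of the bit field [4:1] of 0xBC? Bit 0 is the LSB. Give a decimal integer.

14

v = 00010111100
Shift right by 1: 0001011110
Mask low 4 bits: 1110 = 14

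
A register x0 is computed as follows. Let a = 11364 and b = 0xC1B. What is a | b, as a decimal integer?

11391

11364 = 10110001100100
0xC1B = 00110000011011
 OR → 10110001111111 = 11391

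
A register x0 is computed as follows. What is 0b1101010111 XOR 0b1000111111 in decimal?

360

a = 1101010111
b = 1000111111
XOR → 0101101000 = 360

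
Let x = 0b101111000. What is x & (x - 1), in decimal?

x = 101111000 = 376
x - 1 = 101110111
AND   = 101110000 = 368
(x & (x - 1) clears the lowest set bit of x.)

368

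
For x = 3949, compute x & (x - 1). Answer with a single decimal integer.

x = 111101101101 = 3949
x - 1 = 111101101100
AND   = 111101101100 = 3948
(x & (x - 1) clears the lowest set bit of x.)

3948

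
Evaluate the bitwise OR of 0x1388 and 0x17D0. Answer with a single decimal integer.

0x1388 = 1001110001000
0x17D0 = 1011111010000
 OR → 1011111011000 = 6104

6104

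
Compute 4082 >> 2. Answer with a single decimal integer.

4082 = 111111110010
shift right by 2 → 001111111100 = 1020
(equivalently, floor(4082 / 4))

1020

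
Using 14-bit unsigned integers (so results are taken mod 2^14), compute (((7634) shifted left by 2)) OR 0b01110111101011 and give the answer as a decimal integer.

16363

7634 = 01110111010010
→ shifted left by 2 (mod 2^14) → 11011101001000 = 14152
0b01110111101011 = 01110111101011
→ OR → 11111111101011 = 16363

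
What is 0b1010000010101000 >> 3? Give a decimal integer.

x = 1010000010101000
shift right by 3 → 0001010000010101 = 5141
(equivalently, floor(41128 / 8))

5141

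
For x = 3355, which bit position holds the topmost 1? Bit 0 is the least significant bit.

3355 = 110100011011
The topmost 1 is at position 11 (since 2^11 = 2048 ≤ 3355 < 4096).

11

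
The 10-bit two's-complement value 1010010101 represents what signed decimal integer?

pattern = 1010010101 (MSB is 1 ⇒ negative)
Invert: 0101101010, add 1 → 0101101011 = 363, so the value is -363.
(Equivalently: 661 - 2^10 = 661 - 1024 = -363.)

-363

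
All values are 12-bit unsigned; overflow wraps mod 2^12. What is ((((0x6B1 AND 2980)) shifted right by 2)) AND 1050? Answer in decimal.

0x6B1 = 011010110001
2980 = 101110100100
→ AND → 001010100000 = 672
→ shifted right by 2 → 000010101000 = 168
1050 = 010000011010
→ AND → 000000001000 = 8

8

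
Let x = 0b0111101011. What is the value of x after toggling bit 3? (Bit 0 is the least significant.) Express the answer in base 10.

483

x = 0111101011
bit 3 is currently 1; toggle it via x ^ (1 << 3) = x ^ 8
→ 0111100011 = 483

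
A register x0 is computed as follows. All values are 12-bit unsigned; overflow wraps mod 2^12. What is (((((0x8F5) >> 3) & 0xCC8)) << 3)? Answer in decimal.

64

0x8F5 = 100011110101
→ >> 3 → 000100011110 = 286
0xCC8 = 110011001000
→ & → 000000001000 = 8
→ << 3 (mod 2^12) → 000001000000 = 64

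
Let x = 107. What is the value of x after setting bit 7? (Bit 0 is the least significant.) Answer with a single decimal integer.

x = 0001101011
bit 7 is currently 0; set it via x | (1 << 7) = x | 128
→ 0011101011 = 235

235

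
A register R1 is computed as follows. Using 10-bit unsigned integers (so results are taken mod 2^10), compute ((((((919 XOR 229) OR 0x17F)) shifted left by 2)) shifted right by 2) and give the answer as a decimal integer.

919 = 1110010111
229 = 0011100101
→ XOR → 1101110010 = 882
0x17F = 0101111111
→ OR → 1101111111 = 895
→ shifted left by 2 (mod 2^10) → 0111111100 = 508
→ shifted right by 2 → 0001111111 = 127

127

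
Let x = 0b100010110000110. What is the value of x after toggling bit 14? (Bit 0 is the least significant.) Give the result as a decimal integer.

1414

x = 100010110000110
bit 14 is currently 1; toggle it via x ^ (1 << 14) = x ^ 16384
→ 000010110000110 = 1414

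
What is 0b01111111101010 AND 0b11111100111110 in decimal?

7978

a = 01111111101010
b = 11111100111110
AND → 01111100101010 = 7978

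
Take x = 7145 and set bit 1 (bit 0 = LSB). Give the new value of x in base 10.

x = 1101111101001
bit 1 is currently 0; set it via x | (1 << 1) = x | 2
→ 1101111101011 = 7147

7147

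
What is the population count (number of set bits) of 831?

831 = 1100111111
Count the 1s: 1 + 1 + 1 + 1 + 1 + 1 + 1 + 1 = 8

8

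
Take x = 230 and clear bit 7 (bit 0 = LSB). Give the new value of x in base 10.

x = 11100110
bit 7 is currently 1; clear it via x & ~(1 << 7) = x & ~128
→ 01100110 = 102

102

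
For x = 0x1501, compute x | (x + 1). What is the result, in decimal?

5379

x = 1010100000001 = 5377
x + 1 = 1010100000010
OR    = 1010100000011 = 5379
(x | (x + 1) sets the lowest cleared bit.)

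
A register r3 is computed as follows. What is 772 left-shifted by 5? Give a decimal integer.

24704

772 = 000001100000100
shift left by 5 → 110000010000000 = 24704
(equivalently, 772 × 2^5 = 772 × 32)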